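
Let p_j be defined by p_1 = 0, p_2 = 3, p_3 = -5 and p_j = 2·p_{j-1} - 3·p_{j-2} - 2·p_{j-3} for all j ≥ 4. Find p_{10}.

-863

Step forward from the initial values:
p_4 = -19; p_5 = -29; p_6 = 9; p_7 = 143; p_8 = 317; p_9 = 187; p_{10} = -863.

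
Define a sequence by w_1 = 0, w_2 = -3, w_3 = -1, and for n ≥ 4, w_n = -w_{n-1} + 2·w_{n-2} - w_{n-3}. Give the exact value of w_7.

Step forward from the initial values:
w_4 = -5, w_5 = 6, w_6 = -15, w_7 = 32.

32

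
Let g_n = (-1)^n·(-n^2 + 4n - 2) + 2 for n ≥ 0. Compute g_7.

(-1)^7 = -1; -n^2 + 4n - 2 at n=7 is -23; so g_7 = 25.

25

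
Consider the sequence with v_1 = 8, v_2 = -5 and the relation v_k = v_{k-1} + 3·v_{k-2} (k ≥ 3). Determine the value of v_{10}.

v_3 = 19;  v_4 = 4;  v_5 = 61;  v_6 = 73;  v_7 = 256;  v_8 = 475;  v_9 = 1243;  v_{10} = 2668.

2668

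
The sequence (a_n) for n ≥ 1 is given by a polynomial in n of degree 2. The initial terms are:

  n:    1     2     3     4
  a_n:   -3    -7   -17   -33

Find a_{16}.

-693

1st diffs: -4, -10, -16.
2nd diffs: -6, -6 (constant).
Newton forward-difference form: a_n = -3 + (-4)·C(n-1,1) + (-6)·C(n-1,2).
At n = 16: n-1 = 15, so a_{16} = -3 - 60 - 630 = -693.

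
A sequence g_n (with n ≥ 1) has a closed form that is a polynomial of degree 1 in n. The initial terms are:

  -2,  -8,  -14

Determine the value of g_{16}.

-92

1st diffs: -6, -6 (constant).
So g_n = -6n + 4.
Evaluating at n = 16 gives g_{16} = -92.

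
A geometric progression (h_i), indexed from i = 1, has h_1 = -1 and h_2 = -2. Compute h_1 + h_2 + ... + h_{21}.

Common ratio r = 2.
h_i = (-1)·2^(i-1).
S = (-1)·(2^21 - 1)/(2 - 1) = (-1)·(2097152 - 1)/(1) = -2097151.

-2097151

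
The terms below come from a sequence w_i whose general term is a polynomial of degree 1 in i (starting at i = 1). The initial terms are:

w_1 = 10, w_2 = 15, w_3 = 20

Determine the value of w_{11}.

60

1st diffs: 5, 5 (constant).
So w_i = 5i + 5.
Evaluating at i = 11 gives w_{11} = 60.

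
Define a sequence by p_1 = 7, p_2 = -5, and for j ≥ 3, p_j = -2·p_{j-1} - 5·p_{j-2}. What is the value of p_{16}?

Applying the relation repeatedly:
p_3 = -25, p_4 = 75, p_5 = -25, …, p_{13} = 71975, p_{14} = 95675, p_{15} = -551225, p_{16} = 624075.

624075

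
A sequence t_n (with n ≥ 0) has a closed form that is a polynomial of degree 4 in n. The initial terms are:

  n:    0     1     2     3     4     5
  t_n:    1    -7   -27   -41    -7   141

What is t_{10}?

1st diffs: -8, -20, -14, 34, 148.
2nd diffs: -12, 6, 48, 114.
3rd diffs: 18, 42, 66.
4th diffs: 24, 24 (constant).
So t_n = n^4 - 3n^3 - 4n^2 - 2n + 1.
Evaluating at n = 10 gives t_{10} = 6581.

6581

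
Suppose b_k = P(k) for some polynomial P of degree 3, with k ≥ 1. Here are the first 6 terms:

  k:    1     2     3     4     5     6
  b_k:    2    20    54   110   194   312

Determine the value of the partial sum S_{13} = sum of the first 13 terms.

1st diffs: 18, 34, 56, 84, 118.
2nd diffs: 16, 22, 28, 34.
3rd diffs: 6, 6, 6 (constant).
Newton forward-difference form: b_k = 2 + 18·C(k-1,1) + 16·C(k-1,2) + 6·C(k-1,3).
Continuing: …, 470, 674, 930, 1244, …, b_{13} = 2594.
Summing k = 1..13 (13 terms) gives 10296.

10296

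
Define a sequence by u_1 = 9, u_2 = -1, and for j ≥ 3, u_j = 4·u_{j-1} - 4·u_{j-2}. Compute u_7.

Compute successive terms:
u_3 = -40  u_4 = -156  u_5 = -464  u_6 = -1232  u_7 = -3072.
(Characteristic roots are 2 and 2.)

-3072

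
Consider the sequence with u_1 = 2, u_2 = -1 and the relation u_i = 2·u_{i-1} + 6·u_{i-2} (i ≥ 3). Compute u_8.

3656

Iterate the recurrence:
u_3 = 10;  u_4 = 14;  u_5 = 88;  u_6 = 260;  u_7 = 1048;  u_8 = 3656.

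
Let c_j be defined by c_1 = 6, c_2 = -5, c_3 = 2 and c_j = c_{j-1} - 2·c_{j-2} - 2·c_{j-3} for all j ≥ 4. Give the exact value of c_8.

Step forward from the initial values:
c_4 = 0;  c_5 = 6;  c_6 = 2;  c_7 = -10;  c_8 = -26.

-26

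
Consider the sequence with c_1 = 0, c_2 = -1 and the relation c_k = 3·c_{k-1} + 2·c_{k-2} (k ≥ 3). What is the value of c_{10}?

-22363

Compute successive terms:
c_3 = -3, c_4 = -11, c_5 = -39, c_6 = -139, c_7 = -495, c_8 = -1763, c_9 = -6279, c_{10} = -22363.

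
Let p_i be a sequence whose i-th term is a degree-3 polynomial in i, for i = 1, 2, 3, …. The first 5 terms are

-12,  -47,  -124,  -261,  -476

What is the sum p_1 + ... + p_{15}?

1st diffs: -35, -77, -137, -215.
2nd diffs: -42, -60, -78.
3rd diffs: -18, -18 (constant).
Newton forward-difference form: p_i = -12 + (-35)·C(i-1,1) + (-42)·C(i-1,2) + (-18)·C(i-1,3).
Continuing: …, -787, -1212, -1769, -2476, …, p_{15} = -10876.
Summing i = 1..15 (15 terms) gives -47535.

-47535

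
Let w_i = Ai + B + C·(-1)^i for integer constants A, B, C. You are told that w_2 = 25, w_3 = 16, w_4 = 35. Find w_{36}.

The three given values yield: 2A + B + C = 25; 3A + B - C = 16; 4A + B + C = 35.
Subtracting the first from the second: A - 2C = -9.
Subtracting the second from the third: A + 2C = 19.
Solving: C = 7, A = 5, then B = 8.
Hence w_{36} = 5·36 + 8 + 7·1 = 195.

195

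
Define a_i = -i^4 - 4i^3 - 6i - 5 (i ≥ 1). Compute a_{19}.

-157876

a_{19} = -1·19^4 - 4·19^3 - 6·19 - 5 = -157876.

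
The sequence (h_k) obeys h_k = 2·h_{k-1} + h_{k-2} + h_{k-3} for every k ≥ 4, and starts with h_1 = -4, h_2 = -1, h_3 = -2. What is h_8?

-346

Iterate the recurrence:
h_4 = -9;  h_5 = -21;  h_6 = -53;  h_7 = -136;  h_8 = -346.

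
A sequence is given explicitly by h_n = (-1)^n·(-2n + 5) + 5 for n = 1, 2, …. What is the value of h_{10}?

(-1)^10 = 1; -2n + 5 at n=10 is -15; so h_{10} = -10.

-10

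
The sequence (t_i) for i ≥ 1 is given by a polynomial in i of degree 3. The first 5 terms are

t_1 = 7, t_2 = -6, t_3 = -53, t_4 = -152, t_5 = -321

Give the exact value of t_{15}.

1st diffs: -13, -47, -99, -169.
2nd diffs: -34, -52, -70.
3rd diffs: -18, -18 (constant).
Newton forward-difference form: t_i = 7 + (-13)·C(i-1,1) + (-34)·C(i-1,2) + (-18)·C(i-1,3).
At i = 15: i-1 = 14, so t_{15} = 7 - 182 - 3094 - 6552 = -9821.

-9821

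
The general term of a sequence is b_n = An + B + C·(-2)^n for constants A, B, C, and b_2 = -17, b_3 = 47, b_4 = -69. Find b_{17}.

Write the equations: 2A + B + 4C = -17; 3A + B - 8C = 47; 4A + B + 16C = -69.
Subtracting the first from the second: A - 12C = 64.
Subtracting the second from the third: A + 24C = -116.
Solving: C = -5, A = 4, then B = -5.
Hence b_{17} = 4·17 + (-5) + (-5)·(-131072) = 655423.

655423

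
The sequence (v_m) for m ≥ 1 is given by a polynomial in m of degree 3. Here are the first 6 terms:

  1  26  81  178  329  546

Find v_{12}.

1st diffs: 25, 55, 97, 151, 217.
2nd diffs: 30, 42, 54, 66.
3rd diffs: 12, 12, 12 (constant).
Newton forward-difference form: v_m = 1 + 25·C(m-1,1) + 30·C(m-1,2) + 12·C(m-1,3).
At m = 12: m-1 = 11, so v_{12} = 1 + 275 + 1650 + 1980 = 3906.

3906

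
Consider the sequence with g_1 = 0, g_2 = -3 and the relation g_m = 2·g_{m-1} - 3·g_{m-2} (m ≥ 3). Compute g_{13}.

g_3 = -6; g_4 = -3; g_5 = 12; …; g_{10} = -219; g_{11} = 66; g_{12} = 789; g_{13} = 1380.

1380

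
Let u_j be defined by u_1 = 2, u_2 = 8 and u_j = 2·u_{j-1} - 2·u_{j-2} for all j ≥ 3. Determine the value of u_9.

32

Step forward from the initial values:
u_3 = 12; u_4 = 8; u_5 = -8; u_6 = -32; u_7 = -48; u_8 = -32; u_9 = 32.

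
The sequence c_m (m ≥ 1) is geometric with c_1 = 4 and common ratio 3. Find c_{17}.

c_m = 4·3^(m-1).
c_{17} = 4·3^16 = 172186884.

172186884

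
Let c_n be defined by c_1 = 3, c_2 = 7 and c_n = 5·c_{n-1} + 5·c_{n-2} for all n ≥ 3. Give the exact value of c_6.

Applying the relation repeatedly:
c_3 = 50; c_4 = 285; c_5 = 1675; c_6 = 9800.

9800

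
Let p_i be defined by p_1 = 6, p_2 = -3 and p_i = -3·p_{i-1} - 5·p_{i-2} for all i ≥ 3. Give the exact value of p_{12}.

Iterate the recurrence:
p_3 = -21, p_4 = 78, p_5 = -129, p_6 = -3, p_7 = 654, p_8 = -1947, p_9 = 2571, p_{10} = 2022, p_{11} = -18921, p_{12} = 46653.

46653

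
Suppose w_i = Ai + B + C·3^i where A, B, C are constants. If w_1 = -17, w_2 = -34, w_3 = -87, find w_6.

At i = 1, 2, 3: A + B + 3C = -17; 2A + B + 9C = -34; 3A + B + 27C = -87.
Subtracting the first from the second: A + 6C = -17.
Subtracting the second from the third: A + 18C = -53.
Solving: C = -3, A = 1, then B = -9.
Therefore w_6 = 6 + (-9) + (-3)·729 = -2190.

-2190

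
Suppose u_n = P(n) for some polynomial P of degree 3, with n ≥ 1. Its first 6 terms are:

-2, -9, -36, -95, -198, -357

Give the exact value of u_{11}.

-2412

1st diffs: -7, -27, -59, -103, -159.
2nd diffs: -20, -32, -44, -56.
3rd diffs: -12, -12, -12 (constant).
Newton forward-difference form: u_n = -2 + (-7)·C(n-1,1) + (-20)·C(n-1,2) + (-12)·C(n-1,3).
At n = 11: n-1 = 10, so u_{11} = -2 - 70 - 900 - 1440 = -2412.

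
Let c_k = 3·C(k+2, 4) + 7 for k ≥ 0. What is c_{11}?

C(13, 4) = 715, so c_{11} = 2152.

2152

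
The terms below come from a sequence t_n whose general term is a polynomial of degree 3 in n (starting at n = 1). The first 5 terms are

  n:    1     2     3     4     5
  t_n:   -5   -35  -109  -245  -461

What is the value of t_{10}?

-3371

1st diffs: -30, -74, -136, -216.
2nd diffs: -44, -62, -80.
3rd diffs: -18, -18 (constant).
So t_n = -3n^3 - 4n^2 + 3n - 1.
Evaluating at n = 10 gives t_{10} = -3371.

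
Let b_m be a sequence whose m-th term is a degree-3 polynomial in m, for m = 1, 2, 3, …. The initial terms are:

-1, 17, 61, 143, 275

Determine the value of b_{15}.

1st diffs: 18, 44, 82, 132.
2nd diffs: 26, 38, 50.
3rd diffs: 12, 12 (constant).
Newton forward-difference form: b_m = -1 + 18·C(m-1,1) + 26·C(m-1,2) + 12·C(m-1,3).
At m = 15: m-1 = 14, so b_{15} = -1 + 252 + 2366 + 4368 = 6985.

6985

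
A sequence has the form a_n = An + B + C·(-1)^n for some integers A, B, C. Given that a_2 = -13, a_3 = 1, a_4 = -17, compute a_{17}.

-27

Plug in n = 2, 3, 4: 2A + B + C = -13; 3A + B - C = 1; 4A + B + C = -17.
Subtracting the first from the second: A - 2C = 14.
Subtracting the second from the third: A + 2C = -18.
Solving: C = -8, A = -2, then B = -1.
So a_n = -2·n + (-1) + (-8)·(-1)^n; at n=17 this is -27.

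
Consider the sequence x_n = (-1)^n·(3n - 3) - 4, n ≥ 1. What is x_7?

(-1)^7 = -1; 3n - 3 at n=7 is 18; so x_7 = -22.

-22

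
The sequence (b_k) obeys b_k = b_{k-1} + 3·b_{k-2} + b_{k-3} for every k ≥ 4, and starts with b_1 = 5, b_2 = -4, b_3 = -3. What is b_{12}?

-11074

Compute successive terms:
b_4 = -10  b_5 = -23  b_6 = -56  b_7 = -135  b_8 = -326  b_9 = -787  b_{10} = -1900  b_{11} = -4587  b_{12} = -11074.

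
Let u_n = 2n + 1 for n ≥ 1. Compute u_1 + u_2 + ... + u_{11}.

Over n = 1..11: Σn = 66.
Total = (2)·66 + (1)·11 = 143.

143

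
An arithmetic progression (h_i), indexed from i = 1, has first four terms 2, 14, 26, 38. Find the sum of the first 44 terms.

11440

Common difference d = 12.
h_i = 2 + (i - 1)·12.
h_{44} = 518; S = 44·(2 + 518)/2 = 11440.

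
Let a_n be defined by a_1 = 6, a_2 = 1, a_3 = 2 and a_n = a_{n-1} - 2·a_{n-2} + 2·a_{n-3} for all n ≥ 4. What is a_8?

Step forward from the initial values:
a_4 = 12;  a_5 = 10;  a_6 = -10;  a_7 = -6;  a_8 = 34.

34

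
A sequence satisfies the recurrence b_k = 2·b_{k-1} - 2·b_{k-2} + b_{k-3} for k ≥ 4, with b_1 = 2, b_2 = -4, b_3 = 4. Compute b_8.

-4

Iterate the recurrence:
b_4 = 18; b_5 = 24; b_6 = 16; b_7 = 2; b_8 = -4.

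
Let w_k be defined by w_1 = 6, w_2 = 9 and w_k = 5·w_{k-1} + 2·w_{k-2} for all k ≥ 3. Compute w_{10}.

7289439

Compute successive terms:
w_3 = 57, w_4 = 303, w_5 = 1629, w_6 = 8751, w_7 = 47013, w_8 = 252567, w_9 = 1356861, w_{10} = 7289439.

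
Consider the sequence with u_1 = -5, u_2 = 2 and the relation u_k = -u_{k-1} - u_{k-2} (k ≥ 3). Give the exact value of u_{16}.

-5

Applying the relation repeatedly:
u_3 = 3  u_4 = -5  u_5 = 2  …  u_{13} = -5  u_{14} = 2  u_{15} = 3  u_{16} = -5.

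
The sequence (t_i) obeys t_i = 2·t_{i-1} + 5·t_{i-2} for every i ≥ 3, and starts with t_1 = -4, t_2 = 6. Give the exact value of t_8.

294

Applying the relation repeatedly:
t_3 = -8;  t_4 = 14;  t_5 = -12;  t_6 = 46;  t_7 = 32;  t_8 = 294.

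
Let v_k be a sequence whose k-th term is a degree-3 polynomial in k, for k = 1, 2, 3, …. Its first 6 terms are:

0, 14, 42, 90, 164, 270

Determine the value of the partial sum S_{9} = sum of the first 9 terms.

1st diffs: 14, 28, 48, 74, 106.
2nd diffs: 14, 20, 26, 32.
3rd diffs: 6, 6, 6 (constant).
Newton forward-difference form: v_k = 14·C(k-1,1) + 14·C(k-1,2) + 6·C(k-1,3).
Continuing: 414, 602, 840.
Summing k = 1..9 (9 terms) gives 2436.

2436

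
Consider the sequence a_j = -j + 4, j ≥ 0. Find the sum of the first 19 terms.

Over j = 0..18: Σj = 171.
Total = (-1)·171 + (4)·19 = -95.

-95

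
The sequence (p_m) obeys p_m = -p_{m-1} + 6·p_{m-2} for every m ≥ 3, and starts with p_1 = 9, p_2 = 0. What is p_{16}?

p_3 = 54, p_4 = -54, p_5 = 378, …, p_{13} = 1935306, p_{14} = -5695326, p_{15} = 17307162, p_{16} = -51479118.
(Characteristic roots are 2 and -3.)

-51479118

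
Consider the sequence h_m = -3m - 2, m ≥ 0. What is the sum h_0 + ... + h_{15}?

-392

Over m = 0..15: Σm = 120.
Total = (-3)·120 + (-2)·16 = -392.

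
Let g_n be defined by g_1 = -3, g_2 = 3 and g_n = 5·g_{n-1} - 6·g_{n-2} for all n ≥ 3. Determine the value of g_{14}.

14250603

Iterate the recurrence:
g_3 = 33, g_4 = 147, g_5 = 537, …, g_{11} = 519153, g_{12} = 1569747, g_{13} = 4733817, g_{14} = 14250603.
(Characteristic roots are 3 and 2.)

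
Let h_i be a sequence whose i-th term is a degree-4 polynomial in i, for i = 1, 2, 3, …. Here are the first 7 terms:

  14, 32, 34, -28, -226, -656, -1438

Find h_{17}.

1st diffs: 18, 2, -62, -198, -430, -782.
2nd diffs: -16, -64, -136, -232, -352.
3rd diffs: -48, -72, -96, -120.
4th diffs: -24, -24, -24 (constant).
Newton forward-difference form: h_i = 14 + 18·C(i-1,1) + (-16)·C(i-1,2) + (-48)·C(i-1,3) + (-24)·C(i-1,4).
At i = 17: i-1 = 16, so h_{17} = 14 + 288 - 1920 - 26880 - 43680 = -72178.

-72178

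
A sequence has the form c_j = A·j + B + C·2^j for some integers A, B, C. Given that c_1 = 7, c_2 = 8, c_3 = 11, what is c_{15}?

Plug in j = 1, 2, 3: A + B + 2C = 7; 2A + B + 4C = 8; 3A + B + 8C = 11.
Subtracting the first from the second: A + 2C = 1.
Subtracting the second from the third: A + 4C = 3.
Solving: C = 1, A = -1, then B = 6.
Therefore c_{15} = -15 + 6 + 1·32768 = 32759.

32759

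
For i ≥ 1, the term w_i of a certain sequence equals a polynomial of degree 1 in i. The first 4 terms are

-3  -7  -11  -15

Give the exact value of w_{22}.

-87

1st diffs: -4, -4, -4 (constant).
So w_i = -4i + 1.
Evaluating at i = 22 gives w_{22} = -87.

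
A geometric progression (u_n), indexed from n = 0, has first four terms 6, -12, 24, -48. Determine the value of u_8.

1536

Common ratio r = -2.
u_n = 6·(-2)^(n-0).
u_8 = 6·(-2)^8 = 1536.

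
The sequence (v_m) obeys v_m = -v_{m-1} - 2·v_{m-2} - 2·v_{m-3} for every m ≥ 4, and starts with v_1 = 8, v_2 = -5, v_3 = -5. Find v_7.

v_4 = -1; v_5 = 21; v_6 = -9; v_7 = -31.

-31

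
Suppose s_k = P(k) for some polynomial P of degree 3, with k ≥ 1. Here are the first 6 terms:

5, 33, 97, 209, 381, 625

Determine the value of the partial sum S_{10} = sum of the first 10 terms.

1st diffs: 28, 64, 112, 172, 244.
2nd diffs: 36, 48, 60, 72.
3rd diffs: 12, 12, 12 (constant).
Newton forward-difference form: s_k = 5 + 28·C(k-1,1) + 36·C(k-1,2) + 12·C(k-1,3).
Continuing: 953, 1377, 1909, 2561.
Summing k = 1..10 (10 terms) gives 8150.

8150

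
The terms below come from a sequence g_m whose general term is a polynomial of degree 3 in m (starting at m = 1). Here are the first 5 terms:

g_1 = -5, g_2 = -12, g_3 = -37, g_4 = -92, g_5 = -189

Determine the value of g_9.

1st diffs: -7, -25, -55, -97.
2nd diffs: -18, -30, -42.
3rd diffs: -12, -12 (constant).
Newton forward-difference form: g_m = -5 + (-7)·C(m-1,1) + (-18)·C(m-1,2) + (-12)·C(m-1,3).
At m = 9: m-1 = 8, so g_9 = -5 - 56 - 504 - 672 = -1237.

-1237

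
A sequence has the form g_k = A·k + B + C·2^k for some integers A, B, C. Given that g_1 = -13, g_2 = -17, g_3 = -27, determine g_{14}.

Write the equations: A + B + 2C = -13; 2A + B + 4C = -17; 3A + B + 8C = -27.
Subtracting the first from the second: A + 2C = -4.
Subtracting the second from the third: A + 4C = -10.
Solving: C = -3, A = 2, then B = -9.
So g_k = 2·k + (-9) + (-3)·2^k; at k=14 this is -49133.

-49133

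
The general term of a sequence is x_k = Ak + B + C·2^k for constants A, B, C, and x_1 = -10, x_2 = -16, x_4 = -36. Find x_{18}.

-262220

The three given values yield: A + B + 2C = -10; 2A + B + 4C = -16; 4A + B + 16C = -36.
Subtracting the first from the second: A + 2C = -6.
Subtracting the second from the third: 2A + 12C = -20.
Solving: C = -1, A = -4, then B = -4.
Hence x_{18} = -4·18 + (-4) + (-1)·262144 = -262220.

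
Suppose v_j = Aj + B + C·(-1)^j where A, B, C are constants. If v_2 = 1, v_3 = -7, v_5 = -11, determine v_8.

-11

The three given values yield: 2A + B + C = 1; 3A + B - C = -7; 5A + B - C = -11.
Subtracting the first from the second: A - 2C = -8.
Subtracting the second from the third: 2A = -4.
Solving: C = 3, A = -2, then B = 2.
So v_j = -2·j + 2 + 3·(-1)^j; at j=8 this is -11.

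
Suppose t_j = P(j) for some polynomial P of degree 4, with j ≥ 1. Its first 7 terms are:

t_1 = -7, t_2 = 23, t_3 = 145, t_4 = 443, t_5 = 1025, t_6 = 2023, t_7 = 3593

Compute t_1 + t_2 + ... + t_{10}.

1st diffs: 30, 122, 298, 582, 998, 1570.
2nd diffs: 92, 176, 284, 416, 572.
3rd diffs: 84, 108, 132, 156.
4th diffs: 24, 24, 24 (constant).
Newton forward-difference form: t_j = -7 + 30·C(j-1,1) + 92·C(j-1,2) + 84·C(j-1,3) + 24·C(j-1,4).
Continuing: 5915, 9193, 13655.
Summing j = 1..10 (10 terms) gives 36008.

36008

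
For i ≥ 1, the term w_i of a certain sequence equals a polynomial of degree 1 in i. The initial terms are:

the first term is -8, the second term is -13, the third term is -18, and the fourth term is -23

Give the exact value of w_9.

-48

1st diffs: -5, -5, -5 (constant).
So w_i = -5i - 3.
Evaluating at i = 9 gives w_9 = -48.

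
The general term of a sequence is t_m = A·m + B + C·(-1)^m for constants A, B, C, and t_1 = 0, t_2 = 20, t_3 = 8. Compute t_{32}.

Write the equations: A + B - C = 0; 2A + B + C = 20; 3A + B - C = 8.
Subtracting the first from the second: A + 2C = 20.
Subtracting the second from the third: A - 2C = -12.
Solving: C = 8, A = 4, then B = 4.
So t_m = 4·m + 4 + 8·(-1)^m; at m=32 this is 140.

140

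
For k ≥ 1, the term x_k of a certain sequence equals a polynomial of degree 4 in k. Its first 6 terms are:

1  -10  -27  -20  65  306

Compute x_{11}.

1st diffs: -11, -17, 7, 85, 241.
2nd diffs: -6, 24, 78, 156.
3rd diffs: 30, 54, 78.
4th diffs: 24, 24 (constant).
Newton forward-difference form: x_k = 1 + (-11)·C(k-1,1) + (-6)·C(k-1,2) + 30·C(k-1,3) + 24·C(k-1,4).
At k = 11: k-1 = 10, so x_{11} = 1 - 110 - 270 + 3600 + 5040 = 8261.

8261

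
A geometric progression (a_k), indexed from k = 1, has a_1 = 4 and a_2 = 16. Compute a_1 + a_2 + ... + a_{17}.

Common ratio r = 4.
a_k = 4·4^(k-1).
S = 4·(4^17 - 1)/(4 - 1) = 4·(17179869184 - 1)/(3) = 22906492244.

22906492244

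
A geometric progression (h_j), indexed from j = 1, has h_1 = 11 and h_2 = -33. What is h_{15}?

Common ratio r = -3.
h_j = 11·(-3)^(j-1).
h_{15} = 11·(-3)^14 = 52612659.

52612659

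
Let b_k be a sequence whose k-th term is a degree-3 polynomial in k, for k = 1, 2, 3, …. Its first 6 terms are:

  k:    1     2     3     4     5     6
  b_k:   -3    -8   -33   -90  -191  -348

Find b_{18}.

-10968

1st diffs: -5, -25, -57, -101, -157.
2nd diffs: -20, -32, -44, -56.
3rd diffs: -12, -12, -12 (constant).
So b_k = -2k^3 + 2k^2 + 3k - 6.
Evaluating at k = 18 gives b_{18} = -10968.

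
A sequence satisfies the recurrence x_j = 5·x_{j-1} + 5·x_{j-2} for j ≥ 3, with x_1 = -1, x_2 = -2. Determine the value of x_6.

-2925

Applying the relation repeatedly:
x_3 = -15  x_4 = -85  x_5 = -500  x_6 = -2925.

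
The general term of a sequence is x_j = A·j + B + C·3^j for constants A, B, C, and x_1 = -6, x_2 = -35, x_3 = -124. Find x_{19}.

Plug in j = 1, 2, 3: A + B + 3C = -6; 2A + B + 9C = -35; 3A + B + 27C = -124.
Subtracting the first from the second: A + 6C = -29.
Subtracting the second from the third: A + 18C = -89.
Solving: C = -5, A = 1, then B = 8.
Therefore x_{19} = 19 + 8 + (-5)·1162261467 = -5811307308.

-5811307308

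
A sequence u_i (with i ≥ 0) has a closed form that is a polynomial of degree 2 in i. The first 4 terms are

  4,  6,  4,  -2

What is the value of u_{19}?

1st diffs: 2, -2, -6.
2nd diffs: -4, -4 (constant).
Newton forward-difference form: u_i = 4 + 2·C(i,1) + (-4)·C(i,2).
At i = 19: i = 19, so u_{19} = 4 + 38 - 684 = -642.

-642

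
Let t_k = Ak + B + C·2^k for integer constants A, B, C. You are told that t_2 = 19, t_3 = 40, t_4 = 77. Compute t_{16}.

The three given values yield: 2A + B + 4C = 19; 3A + B + 8C = 40; 4A + B + 16C = 77.
Subtracting the first from the second: A + 4C = 21.
Subtracting the second from the third: A + 8C = 37.
Solving: C = 4, A = 5, then B = -7.
Hence t_{16} = 5·16 + (-7) + 4·65536 = 262217.

262217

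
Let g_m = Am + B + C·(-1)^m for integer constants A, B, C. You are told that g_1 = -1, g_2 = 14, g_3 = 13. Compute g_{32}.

Write the equations: A + B - C = -1; 2A + B + C = 14; 3A + B - C = 13.
Subtracting the first from the second: A + 2C = 15.
Subtracting the second from the third: A - 2C = -1.
Solving: C = 4, A = 7, then B = -4.
So g_m = 7·m + (-4) + 4·(-1)^m; at m=32 this is 224.

224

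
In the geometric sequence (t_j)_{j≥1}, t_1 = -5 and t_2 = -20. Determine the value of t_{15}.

Common ratio r = 4.
t_j = (-5)·4^(j-1).
t_{15} = (-5)·4^14 = -1342177280.

-1342177280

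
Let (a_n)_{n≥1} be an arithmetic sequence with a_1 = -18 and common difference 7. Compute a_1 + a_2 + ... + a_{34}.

3315

a_n = -18 + (n - 1)·7.
a_{34} = 213; S = 34·(-18 + 213)/2 = 3315.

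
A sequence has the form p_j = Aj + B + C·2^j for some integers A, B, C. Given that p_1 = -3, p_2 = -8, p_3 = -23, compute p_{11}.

Write the equations: A + B + 2C = -3; 2A + B + 4C = -8; 3A + B + 8C = -23.
Subtracting the first from the second: A + 2C = -5.
Subtracting the second from the third: A + 4C = -15.
Solving: C = -5, A = 5, then B = 2.
So p_j = 5·j + 2 + (-5)·2^j; at j=11 this is -10183.

-10183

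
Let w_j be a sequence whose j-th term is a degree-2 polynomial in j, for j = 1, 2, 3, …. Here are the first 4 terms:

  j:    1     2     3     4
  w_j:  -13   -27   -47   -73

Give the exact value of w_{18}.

-1067

1st diffs: -14, -20, -26.
2nd diffs: -6, -6 (constant).
So w_j = -3j^2 - 5j - 5.
Evaluating at j = 18 gives w_{18} = -1067.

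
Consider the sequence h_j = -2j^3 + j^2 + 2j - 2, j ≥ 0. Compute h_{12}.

h_{12} = -2·12^3 + 1·12^2 + 2·12 - 2 = -3290.

-3290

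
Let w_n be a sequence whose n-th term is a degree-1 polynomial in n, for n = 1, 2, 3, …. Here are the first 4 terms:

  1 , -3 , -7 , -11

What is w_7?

-23

1st diffs: -4, -4, -4 (constant).
So w_n = -4n + 5.
Evaluating at n = 7 gives w_7 = -23.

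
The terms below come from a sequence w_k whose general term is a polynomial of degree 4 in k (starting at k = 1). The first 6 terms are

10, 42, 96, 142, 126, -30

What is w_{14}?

-23598

1st diffs: 32, 54, 46, -16, -156.
2nd diffs: 22, -8, -62, -140.
3rd diffs: -30, -54, -78.
4th diffs: -24, -24 (constant).
So w_k = -k^4 + 5k^3 + 6k^2 - 6k + 6.
Evaluating at k = 14 gives w_{14} = -23598.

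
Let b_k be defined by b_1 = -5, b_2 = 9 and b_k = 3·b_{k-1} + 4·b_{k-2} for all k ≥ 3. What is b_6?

Iterate the recurrence:
b_3 = 7, b_4 = 57, b_5 = 199, b_6 = 825.
(Characteristic roots are 4 and -1.)

825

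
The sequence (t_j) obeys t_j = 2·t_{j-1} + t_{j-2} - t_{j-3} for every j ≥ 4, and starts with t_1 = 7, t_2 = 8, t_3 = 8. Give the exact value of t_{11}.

4363

Step forward from the initial values:
t_4 = 17  t_5 = 34  t_6 = 77  t_7 = 171  t_8 = 385  t_9 = 864  t_{10} = 1942  t_{11} = 4363.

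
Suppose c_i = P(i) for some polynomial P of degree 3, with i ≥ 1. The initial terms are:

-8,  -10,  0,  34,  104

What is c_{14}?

4334

1st diffs: -2, 10, 34, 70.
2nd diffs: 12, 24, 36.
3rd diffs: 12, 12 (constant).
Newton forward-difference form: c_i = -8 + (-2)·C(i-1,1) + 12·C(i-1,2) + 12·C(i-1,3).
At i = 14: i-1 = 13, so c_{14} = -8 - 26 + 936 + 3432 = 4334.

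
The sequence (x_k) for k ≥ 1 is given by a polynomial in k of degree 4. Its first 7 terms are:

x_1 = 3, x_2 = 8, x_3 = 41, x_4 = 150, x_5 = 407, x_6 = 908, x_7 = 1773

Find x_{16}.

1st diffs: 5, 33, 109, 257, 501, 865.
2nd diffs: 28, 76, 148, 244, 364.
3rd diffs: 48, 72, 96, 120.
4th diffs: 24, 24, 24 (constant).
Newton forward-difference form: x_k = 3 + 5·C(k-1,1) + 28·C(k-1,2) + 48·C(k-1,3) + 24·C(k-1,4).
At k = 16: k-1 = 15, so x_{16} = 3 + 75 + 2940 + 21840 + 32760 = 57618.

57618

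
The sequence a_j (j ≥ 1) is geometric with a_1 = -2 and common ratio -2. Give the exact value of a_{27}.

-134217728

a_j = (-2)·(-2)^(j-1).
a_{27} = (-2)·(-2)^26 = -134217728.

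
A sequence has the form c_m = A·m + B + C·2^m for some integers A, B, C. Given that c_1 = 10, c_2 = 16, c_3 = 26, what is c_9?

At m = 1, 2, 3: A + B + 2C = 10; 2A + B + 4C = 16; 3A + B + 8C = 26.
Subtracting the first from the second: A + 2C = 6.
Subtracting the second from the third: A + 4C = 10.
Solving: C = 2, A = 2, then B = 4.
Hence c_9 = 2·9 + 4 + 2·512 = 1046.

1046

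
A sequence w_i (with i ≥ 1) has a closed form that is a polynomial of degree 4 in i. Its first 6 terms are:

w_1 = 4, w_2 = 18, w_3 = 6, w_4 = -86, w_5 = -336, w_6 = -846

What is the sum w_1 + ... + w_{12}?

-50486

1st diffs: 14, -12, -92, -250, -510.
2nd diffs: -26, -80, -158, -260.
3rd diffs: -54, -78, -102.
4th diffs: -24, -24 (constant).
Newton forward-difference form: w_i = 4 + 14·C(i-1,1) + (-26)·C(i-1,2) + (-54)·C(i-1,3) + (-24)·C(i-1,4).
Continuing: …, -1742, -3174, -5316, -8366, …, w_{12} = -18102.
Summing i = 1..12 (12 terms) gives -50486.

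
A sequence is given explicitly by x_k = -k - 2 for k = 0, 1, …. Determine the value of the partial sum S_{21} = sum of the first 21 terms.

Over k = 0..20: Σk = 210.
Total = (-1)·210 + (-2)·21 = -252.

-252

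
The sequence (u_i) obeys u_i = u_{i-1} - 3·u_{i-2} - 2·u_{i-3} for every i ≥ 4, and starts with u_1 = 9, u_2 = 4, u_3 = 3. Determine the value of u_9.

Compute successive terms:
u_4 = -27  u_5 = -44  u_6 = 31  u_7 = 217  u_8 = 212  u_9 = -501.

-501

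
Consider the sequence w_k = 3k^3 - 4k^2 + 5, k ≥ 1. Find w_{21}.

26024

w_{21} = 3·21^3 - 4·21^2 + 5 = 26024.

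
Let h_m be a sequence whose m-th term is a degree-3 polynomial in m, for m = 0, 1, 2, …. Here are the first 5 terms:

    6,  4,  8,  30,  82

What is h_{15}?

1st diffs: -2, 4, 22, 52.
2nd diffs: 6, 18, 30.
3rd diffs: 12, 12 (constant).
Newton forward-difference form: h_m = 6 + (-2)·C(m,1) + 6·C(m,2) + 12·C(m,3).
At m = 15: m = 15, so h_{15} = 6 - 30 + 630 + 5460 = 6066.

6066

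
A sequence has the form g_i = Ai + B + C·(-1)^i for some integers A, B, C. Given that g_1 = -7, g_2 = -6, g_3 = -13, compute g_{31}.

At i = 1, 2, 3: A + B - C = -7; 2A + B + C = -6; 3A + B - C = -13.
Subtracting the first from the second: A + 2C = 1.
Subtracting the second from the third: A - 2C = -7.
Solving: C = 2, A = -3, then B = -2.
Hence g_{31} = -3·31 + (-2) + 2·(-1) = -97.

-97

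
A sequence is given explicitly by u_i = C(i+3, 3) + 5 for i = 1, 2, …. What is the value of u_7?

125

C(10, 3) = 120, so u_7 = 125.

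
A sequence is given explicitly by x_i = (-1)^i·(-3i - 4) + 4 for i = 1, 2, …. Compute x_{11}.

(-1)^11 = -1; -3i - 4 at i=11 is -37; so x_{11} = 41.

41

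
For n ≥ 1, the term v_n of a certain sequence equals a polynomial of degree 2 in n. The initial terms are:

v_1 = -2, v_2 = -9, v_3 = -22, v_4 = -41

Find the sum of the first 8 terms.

1st diffs: -7, -13, -19.
2nd diffs: -6, -6 (constant).
Newton forward-difference form: v_n = -2 + (-7)·C(n-1,1) + (-6)·C(n-1,2).
Continuing: -66, -97, -134, -177.
Summing n = 1..8 (8 terms) gives -548.

-548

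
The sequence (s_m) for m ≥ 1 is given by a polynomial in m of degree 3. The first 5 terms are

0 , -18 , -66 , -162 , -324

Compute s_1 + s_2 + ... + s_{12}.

-16698

1st diffs: -18, -48, -96, -162.
2nd diffs: -30, -48, -66.
3rd diffs: -18, -18 (constant).
Newton forward-difference form: s_m = (-18)·C(m-1,1) + (-30)·C(m-1,2) + (-18)·C(m-1,3).
Continuing: …, -570, -918, -1386, -1992, …, s_{12} = -4818.
Summing m = 1..12 (12 terms) gives -16698.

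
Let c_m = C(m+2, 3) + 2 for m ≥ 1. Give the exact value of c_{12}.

C(14, 3) = 364, so c_{12} = 366.

366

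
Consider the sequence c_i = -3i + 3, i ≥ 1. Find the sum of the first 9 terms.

-108

Over i = 1..9: Σi = 45.
Total = (-3)·45 + (3)·9 = -108.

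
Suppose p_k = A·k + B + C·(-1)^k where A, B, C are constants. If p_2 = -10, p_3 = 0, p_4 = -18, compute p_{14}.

-58

Plug in k = 2, 3, 4: 2A + B + C = -10; 3A + B - C = 0; 4A + B + C = -18.
Subtracting the first from the second: A - 2C = 10.
Subtracting the second from the third: A + 2C = -18.
Solving: C = -7, A = -4, then B = 5.
Hence p_{14} = -4·14 + 5 + (-7)·1 = -58.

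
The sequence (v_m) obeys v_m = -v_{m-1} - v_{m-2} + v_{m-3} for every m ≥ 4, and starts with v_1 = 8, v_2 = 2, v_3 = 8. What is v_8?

-6

Step forward from the initial values:
v_4 = -2  v_5 = -4  v_6 = 14  v_7 = -12  v_8 = -6.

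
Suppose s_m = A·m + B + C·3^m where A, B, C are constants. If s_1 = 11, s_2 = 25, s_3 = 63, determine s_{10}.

118121

At m = 1, 2, 3: A + B + 3C = 11; 2A + B + 9C = 25; 3A + B + 27C = 63.
Subtracting the first from the second: A + 6C = 14.
Subtracting the second from the third: A + 18C = 38.
Solving: C = 2, A = 2, then B = 3.
Therefore s_{10} = 20 + 3 + 2·59049 = 118121.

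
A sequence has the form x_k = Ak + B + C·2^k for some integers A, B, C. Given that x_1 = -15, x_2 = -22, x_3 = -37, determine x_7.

-513

At k = 1, 2, 3: A + B + 2C = -15; 2A + B + 4C = -22; 3A + B + 8C = -37.
Subtracting the first from the second: A + 2C = -7.
Subtracting the second from the third: A + 4C = -15.
Solving: C = -4, A = 1, then B = -8.
Hence x_7 = 1·7 + (-8) + (-4)·128 = -513.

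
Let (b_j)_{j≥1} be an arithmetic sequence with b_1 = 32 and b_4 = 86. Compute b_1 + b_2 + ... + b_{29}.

Common difference d = (86 - 32) / (4 - 1) = 18.
b_j = 32 + (j - 1)·18.
b_{29} = 536; S = 29·(32 + 536)/2 = 8236.

8236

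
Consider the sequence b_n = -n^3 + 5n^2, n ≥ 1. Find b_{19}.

b_{19} = -1·19^3 + 5·19^2 = -5054.

-5054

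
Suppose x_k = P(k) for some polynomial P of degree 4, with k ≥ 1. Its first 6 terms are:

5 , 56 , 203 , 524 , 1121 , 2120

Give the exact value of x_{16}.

79100

1st diffs: 51, 147, 321, 597, 999.
2nd diffs: 96, 174, 276, 402.
3rd diffs: 78, 102, 126.
4th diffs: 24, 24 (constant).
So x_k = k^4 + 3k^3 + 5k^2 - 4.
Evaluating at k = 16 gives x_{16} = 79100.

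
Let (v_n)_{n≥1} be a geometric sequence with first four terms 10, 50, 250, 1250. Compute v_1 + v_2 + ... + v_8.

Common ratio r = 5.
v_n = 10·5^(n-1).
S = 10·(5^8 - 1)/(5 - 1) = 10·(390625 - 1)/(4) = 976560.

976560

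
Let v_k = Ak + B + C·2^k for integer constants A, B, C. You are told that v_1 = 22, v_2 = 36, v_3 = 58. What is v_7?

The three given values yield: A + B + 2C = 22; 2A + B + 4C = 36; 3A + B + 8C = 58.
Subtracting the first from the second: A + 2C = 14.
Subtracting the second from the third: A + 4C = 22.
Solving: C = 4, A = 6, then B = 8.
Hence v_7 = 6·7 + 8 + 4·128 = 562.

562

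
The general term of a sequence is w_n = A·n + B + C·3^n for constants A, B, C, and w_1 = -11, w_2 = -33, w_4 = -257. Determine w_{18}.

The three given values yield: A + B + 3C = -11; 2A + B + 9C = -33; 4A + B + 81C = -257.
Subtracting the first from the second: A + 6C = -22.
Subtracting the second from the third: 2A + 72C = -224.
Solving: C = -3, A = -4, then B = 2.
So w_n = -4·n + 2 + (-3)·3^n; at n=18 this is -1162261537.

-1162261537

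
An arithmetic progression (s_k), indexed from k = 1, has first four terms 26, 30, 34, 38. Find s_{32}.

Common difference d = 4.
s_k = 26 + (k - 1)·4.
s_{32} = 26 + 31·4 = 150.

150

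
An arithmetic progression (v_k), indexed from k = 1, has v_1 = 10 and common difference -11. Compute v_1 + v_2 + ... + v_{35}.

-6195

v_k = 10 + (k - 1)·(-11).
v_{35} = -364; S = 35·(10 + (-364))/2 = -6195.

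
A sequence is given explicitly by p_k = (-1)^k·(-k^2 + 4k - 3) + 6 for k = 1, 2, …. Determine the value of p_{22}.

(-1)^22 = 1; -k^2 + 4k - 3 at k=22 is -399; so p_{22} = -393.

-393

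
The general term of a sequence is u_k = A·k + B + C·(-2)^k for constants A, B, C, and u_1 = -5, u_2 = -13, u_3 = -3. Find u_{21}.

2097105

At k = 1, 2, 3: A + B - 2C = -5; 2A + B + 4C = -13; 3A + B - 8C = -3.
Subtracting the first from the second: A + 6C = -8.
Subtracting the second from the third: A - 12C = 10.
Solving: C = -1, A = -2, then B = -5.
So u_k = -2·k + (-5) + (-1)·(-2)^k; at k=21 this is 2097105.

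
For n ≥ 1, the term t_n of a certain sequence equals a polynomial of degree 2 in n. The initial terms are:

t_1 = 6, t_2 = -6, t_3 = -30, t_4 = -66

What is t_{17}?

-1626

1st diffs: -12, -24, -36.
2nd diffs: -12, -12 (constant).
Newton forward-difference form: t_n = 6 + (-12)·C(n-1,1) + (-12)·C(n-1,2).
At n = 17: n-1 = 16, so t_{17} = 6 - 192 - 1440 = -1626.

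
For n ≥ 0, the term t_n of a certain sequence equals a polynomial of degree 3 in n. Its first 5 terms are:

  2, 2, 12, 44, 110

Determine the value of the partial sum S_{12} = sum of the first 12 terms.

8164

1st diffs: 0, 10, 32, 66.
2nd diffs: 10, 22, 34.
3rd diffs: 12, 12 (constant).
Newton forward-difference form: t_n = 2 + 10·C(n,2) + 12·C(n,3).
Continuing: …, 222, 392, 632, 954, …, t_{11} = 2532.
Summing n = 0..11 (12 terms) gives 8164.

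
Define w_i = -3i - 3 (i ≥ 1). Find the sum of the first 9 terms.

-162

Over i = 1..9: Σi = 45.
Total = (-3)·45 + (-3)·9 = -162.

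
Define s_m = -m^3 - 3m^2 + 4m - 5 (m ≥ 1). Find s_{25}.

s_{25} = -1·25^3 - 3·25^2 + 4·25 - 5 = -17405.

-17405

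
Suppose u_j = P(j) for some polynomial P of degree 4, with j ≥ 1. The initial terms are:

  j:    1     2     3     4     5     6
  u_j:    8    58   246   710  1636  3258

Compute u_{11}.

33358

1st diffs: 50, 188, 464, 926, 1622.
2nd diffs: 138, 276, 462, 696.
3rd diffs: 138, 186, 234.
4th diffs: 48, 48 (constant).
So u_j = 2j^4 + 3j^3 + j^2 - 4j + 6.
Evaluating at j = 11 gives u_{11} = 33358.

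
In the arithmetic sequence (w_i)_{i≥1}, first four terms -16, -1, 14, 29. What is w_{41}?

Common difference d = 15.
w_i = -16 + (i - 1)·15.
w_{41} = -16 + 40·15 = 584.

584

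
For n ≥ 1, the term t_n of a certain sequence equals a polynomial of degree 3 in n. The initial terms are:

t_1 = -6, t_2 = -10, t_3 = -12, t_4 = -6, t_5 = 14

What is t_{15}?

2304

1st diffs: -4, -2, 6, 20.
2nd diffs: 2, 8, 14.
3rd diffs: 6, 6 (constant).
Newton forward-difference form: t_n = -6 + (-4)·C(n-1,1) + 2·C(n-1,2) + 6·C(n-1,3).
At n = 15: n-1 = 14, so t_{15} = -6 - 56 + 182 + 2184 = 2304.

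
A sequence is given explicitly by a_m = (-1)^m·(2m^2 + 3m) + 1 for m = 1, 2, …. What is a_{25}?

(-1)^25 = -1; 2m^2 + 3m at m=25 is 1325; so a_{25} = -1324.

-1324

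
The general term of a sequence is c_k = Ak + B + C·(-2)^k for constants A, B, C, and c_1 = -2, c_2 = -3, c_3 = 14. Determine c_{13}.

At k = 1, 2, 3: A + B - 2C = -2; 2A + B + 4C = -3; 3A + B - 8C = 14.
Subtracting the first from the second: A + 6C = -1.
Subtracting the second from the third: A - 12C = 17.
Solving: C = -1, A = 5, then B = -9.
Therefore c_{13} = 65 + (-9) + (-1)·(-8192) = 8248.

8248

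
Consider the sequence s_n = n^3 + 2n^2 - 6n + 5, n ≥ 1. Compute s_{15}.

3740

s_{15} = 1·15^3 + 2·15^2 - 6·15 + 5 = 3740.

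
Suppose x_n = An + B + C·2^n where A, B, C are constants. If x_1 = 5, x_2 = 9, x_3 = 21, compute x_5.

Plug in n = 1, 2, 3: A + B + 2C = 5; 2A + B + 4C = 9; 3A + B + 8C = 21.
Subtracting the first from the second: A + 2C = 4.
Subtracting the second from the third: A + 4C = 12.
Solving: C = 4, A = -4, then B = 1.
Hence x_5 = -4·5 + 1 + 4·32 = 109.

109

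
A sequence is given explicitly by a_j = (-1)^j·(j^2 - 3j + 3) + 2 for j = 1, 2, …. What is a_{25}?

-551

(-1)^25 = -1; j^2 - 3j + 3 at j=25 is 553; so a_{25} = -551.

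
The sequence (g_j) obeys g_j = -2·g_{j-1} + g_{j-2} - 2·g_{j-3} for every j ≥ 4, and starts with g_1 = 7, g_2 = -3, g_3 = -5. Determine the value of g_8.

-223

Step forward from the initial values:
g_4 = -7; g_5 = 15; g_6 = -27; g_7 = 83; g_8 = -223.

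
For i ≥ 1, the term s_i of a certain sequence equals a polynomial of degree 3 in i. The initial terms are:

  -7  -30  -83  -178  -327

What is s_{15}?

-7427

1st diffs: -23, -53, -95, -149.
2nd diffs: -30, -42, -54.
3rd diffs: -12, -12 (constant).
So s_i = -2i^3 - 3i^2 - 2.
Evaluating at i = 15 gives s_{15} = -7427.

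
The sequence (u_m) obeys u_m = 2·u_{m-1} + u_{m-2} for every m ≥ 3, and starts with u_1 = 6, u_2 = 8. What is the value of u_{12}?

Step forward from the initial values:
u_3 = 22, u_4 = 52, u_5 = 126, u_6 = 304, u_7 = 734, u_8 = 1772, u_9 = 4278, u_{10} = 10328, u_{11} = 24934, u_{12} = 60196.

60196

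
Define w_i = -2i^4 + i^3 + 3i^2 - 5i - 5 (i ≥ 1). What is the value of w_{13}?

-54488

w_{13} = -2·13^4 + 1·13^3 + 3·13^2 - 5·13 - 5 = -54488.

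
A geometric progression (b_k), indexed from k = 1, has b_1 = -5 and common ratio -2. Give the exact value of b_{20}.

2621440

b_k = (-5)·(-2)^(k-1).
b_{20} = (-5)·(-2)^19 = 2621440.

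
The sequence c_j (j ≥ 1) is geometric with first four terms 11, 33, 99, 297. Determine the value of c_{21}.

Common ratio r = 3.
c_j = 11·3^(j-1).
c_{21} = 11·3^20 = 38354628411.

38354628411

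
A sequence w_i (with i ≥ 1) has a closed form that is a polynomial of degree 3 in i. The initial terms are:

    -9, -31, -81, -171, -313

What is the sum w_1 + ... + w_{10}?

-6960

1st diffs: -22, -50, -90, -142.
2nd diffs: -28, -40, -52.
3rd diffs: -12, -12 (constant).
So w_i = -2i^3 - 2i^2 - 2i - 3.
Continuing: …, -519, -801, -1171, -1641, …, w_{10} = -2223.
Summing i = 1..10 (10 terms) gives -6960.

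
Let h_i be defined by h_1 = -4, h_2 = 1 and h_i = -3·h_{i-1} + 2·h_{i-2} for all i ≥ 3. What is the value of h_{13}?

-3279631

h_3 = -11, h_4 = 35, h_5 = -127, …, h_{10} = 72595, h_{11} = -258551, h_{12} = 920843, h_{13} = -3279631.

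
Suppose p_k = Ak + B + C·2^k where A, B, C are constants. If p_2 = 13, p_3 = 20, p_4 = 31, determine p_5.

50

Write the equations: 2A + B + 4C = 13; 3A + B + 8C = 20; 4A + B + 16C = 31.
Subtracting the first from the second: A + 4C = 7.
Subtracting the second from the third: A + 8C = 11.
Solving: C = 1, A = 3, then B = 3.
Hence p_5 = 3·5 + 3 + 1·32 = 50.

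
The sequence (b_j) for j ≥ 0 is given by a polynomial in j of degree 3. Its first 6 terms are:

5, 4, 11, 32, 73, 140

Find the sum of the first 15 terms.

1st diffs: -1, 7, 21, 41, 67.
2nd diffs: 8, 14, 20, 26.
3rd diffs: 6, 6, 6 (constant).
Newton forward-difference form: b_j = 5 + (-1)·C(j,1) + 8·C(j,2) + 6·C(j,3).
Continuing: …, 239, 376, 557, 788, …, b_{14} = 2903.
Summing j = 0..14 (15 terms) gives 11800.

11800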